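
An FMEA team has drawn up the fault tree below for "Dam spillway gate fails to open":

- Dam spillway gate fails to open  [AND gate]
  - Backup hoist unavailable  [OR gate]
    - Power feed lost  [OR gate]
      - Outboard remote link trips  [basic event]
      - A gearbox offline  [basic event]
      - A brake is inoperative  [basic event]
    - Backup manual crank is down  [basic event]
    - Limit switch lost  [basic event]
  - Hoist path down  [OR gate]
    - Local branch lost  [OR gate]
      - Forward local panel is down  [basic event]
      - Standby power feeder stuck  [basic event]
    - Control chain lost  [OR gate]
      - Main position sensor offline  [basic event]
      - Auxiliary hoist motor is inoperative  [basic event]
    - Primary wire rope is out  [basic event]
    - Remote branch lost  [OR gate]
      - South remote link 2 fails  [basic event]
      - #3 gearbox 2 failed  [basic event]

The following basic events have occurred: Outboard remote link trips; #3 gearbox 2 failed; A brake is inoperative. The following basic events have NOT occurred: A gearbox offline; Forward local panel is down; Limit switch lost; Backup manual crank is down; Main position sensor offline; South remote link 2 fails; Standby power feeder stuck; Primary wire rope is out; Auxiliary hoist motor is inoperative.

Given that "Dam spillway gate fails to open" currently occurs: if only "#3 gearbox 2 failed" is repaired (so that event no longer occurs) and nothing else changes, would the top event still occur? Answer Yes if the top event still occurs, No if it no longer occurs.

No

Counterfactual: set "#3 gearbox 2 failed" to not occurred.
Power feed lost [OR]: Outboard remote link trips=occurs, A gearbox offline=not, A brake is inoperative=occurs → at least one input occurs → occurs.
Backup hoist unavailable [OR]: Power feed lost=occurs, Backup manual crank is down=not, Limit switch lost=not → at least one input occurs → occurs.
Local branch lost [OR]: Forward local panel is down=not, Standby power feeder stuck=not → no input occurs → does not occur.
Control chain lost [OR]: Main position sensor offline=not, Auxiliary hoist motor is inoperative=not → no input occurs → does not occur.
Remote branch lost [OR]: South remote link 2 fails=not, #3 gearbox 2 failed=not → no input occurs → does not occur.
Hoist path down [OR]: Local branch lost=not, Control chain lost=not, Primary wire rope is out=not, Remote branch lost=not → no input occurs → does not occur.
Dam spillway gate fails to open [AND]: Backup hoist unavailable=occurs, Hoist path down=not → not all inputs occur → does not occur.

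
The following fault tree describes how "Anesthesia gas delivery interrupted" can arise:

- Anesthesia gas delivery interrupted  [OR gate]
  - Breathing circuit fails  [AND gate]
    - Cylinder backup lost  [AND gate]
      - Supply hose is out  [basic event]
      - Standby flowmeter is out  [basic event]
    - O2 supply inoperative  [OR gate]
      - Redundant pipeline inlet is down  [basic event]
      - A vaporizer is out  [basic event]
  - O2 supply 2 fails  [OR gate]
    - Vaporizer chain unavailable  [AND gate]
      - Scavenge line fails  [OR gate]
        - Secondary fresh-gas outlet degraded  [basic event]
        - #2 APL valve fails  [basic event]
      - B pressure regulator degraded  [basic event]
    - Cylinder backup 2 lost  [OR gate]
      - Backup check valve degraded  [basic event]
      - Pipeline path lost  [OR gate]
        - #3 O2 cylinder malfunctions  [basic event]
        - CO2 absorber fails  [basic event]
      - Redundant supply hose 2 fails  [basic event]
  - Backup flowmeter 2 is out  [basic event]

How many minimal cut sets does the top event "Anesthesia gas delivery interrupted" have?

9

Cylinder backup lost [AND]: one cut set from each child combined → 1 × 1 = 1 cut set(s).
O2 supply inoperative [OR]: union of children's cut sets → 2 cut set(s).
Breathing circuit fails [AND]: one cut set from each child combined → 1 × 2 = 2 cut set(s).
Scavenge line fails [OR]: union of children's cut sets → 2 cut set(s).
Vaporizer chain unavailable [AND]: one cut set from each child combined → 2 × 1 = 2 cut set(s).
Pipeline path lost [OR]: union of children's cut sets → 2 cut set(s).
Cylinder backup 2 lost [OR]: union of children's cut sets → 4 cut set(s).
O2 supply 2 fails [OR]: union of children's cut sets → 6 cut set(s).
Anesthesia gas delivery interrupted [OR]: union of children's cut sets → 9 cut set(s).
Minimal cut sets: {Redundant pipeline inlet is down, Standby flowmeter is out, Supply hose is out}; {A vaporizer is out, Standby flowmeter is out, Supply hose is out}; {B pressure regulator degraded, Secondary fresh-gas outlet degraded}; {#2 APL valve fails, B pressure regulator degraded}; {Backup check valve degraded}; {#3 O2 cylinder malfunctions}; {CO2 absorber fails}; {Redundant supply hose 2 fails}; {Backup flowmeter 2 is out}.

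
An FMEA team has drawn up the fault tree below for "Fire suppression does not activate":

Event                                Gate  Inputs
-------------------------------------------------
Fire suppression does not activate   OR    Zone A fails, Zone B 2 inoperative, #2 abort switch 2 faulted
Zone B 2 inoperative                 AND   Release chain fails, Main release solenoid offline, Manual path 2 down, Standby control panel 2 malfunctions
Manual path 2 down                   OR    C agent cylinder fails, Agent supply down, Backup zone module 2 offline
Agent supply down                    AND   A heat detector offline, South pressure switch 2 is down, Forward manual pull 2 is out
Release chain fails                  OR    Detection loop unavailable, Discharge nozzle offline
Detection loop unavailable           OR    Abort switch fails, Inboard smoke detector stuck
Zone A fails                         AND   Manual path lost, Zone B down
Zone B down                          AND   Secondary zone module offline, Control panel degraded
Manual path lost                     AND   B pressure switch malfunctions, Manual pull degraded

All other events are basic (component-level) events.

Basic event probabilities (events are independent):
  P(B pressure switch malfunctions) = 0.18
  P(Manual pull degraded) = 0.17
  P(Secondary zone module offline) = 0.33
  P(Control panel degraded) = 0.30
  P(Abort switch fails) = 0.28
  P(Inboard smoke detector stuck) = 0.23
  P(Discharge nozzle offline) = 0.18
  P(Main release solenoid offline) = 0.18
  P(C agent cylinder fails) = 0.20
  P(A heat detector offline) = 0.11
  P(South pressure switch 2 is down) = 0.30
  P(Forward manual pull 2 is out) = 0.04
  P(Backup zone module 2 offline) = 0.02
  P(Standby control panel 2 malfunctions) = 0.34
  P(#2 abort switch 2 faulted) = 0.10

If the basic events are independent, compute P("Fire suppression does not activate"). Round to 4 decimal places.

0.1092

P(Manual path lost) [AND] = 0.18 × 0.17 = 0.030600
P(Zone B down) [AND] = 0.33 × 0.30 = 0.099000
P(Zone A fails) [AND] = 0.030600 × 0.099000 = 0.003029
P(Detection loop unavailable) [OR] = 1 − (1−0.28) × (1−0.23) = 0.445600
P(Release chain fails) [OR] = 1 − (1−0.445600) × (1−0.18) = 0.545392
P(Agent supply down) [AND] = 0.11 × 0.30 × 0.04 = 0.001320
P(Manual path 2 down) [OR] = 1 − (1−0.20) × (1−0.001320) × (1−0.02) = 0.217035
P(Zone B 2 inoperative) [AND] = 0.545392 × 0.18 × 0.217035 × 0.34 = 0.007244
P(Fire suppression does not activate) [OR] = 1 − (1−0.003029) × (1−0.007244) × (1−0.10) = 0.109226
Rounded to 4 decimal places: P(Fire suppression does not activate) ≈ 0.1092.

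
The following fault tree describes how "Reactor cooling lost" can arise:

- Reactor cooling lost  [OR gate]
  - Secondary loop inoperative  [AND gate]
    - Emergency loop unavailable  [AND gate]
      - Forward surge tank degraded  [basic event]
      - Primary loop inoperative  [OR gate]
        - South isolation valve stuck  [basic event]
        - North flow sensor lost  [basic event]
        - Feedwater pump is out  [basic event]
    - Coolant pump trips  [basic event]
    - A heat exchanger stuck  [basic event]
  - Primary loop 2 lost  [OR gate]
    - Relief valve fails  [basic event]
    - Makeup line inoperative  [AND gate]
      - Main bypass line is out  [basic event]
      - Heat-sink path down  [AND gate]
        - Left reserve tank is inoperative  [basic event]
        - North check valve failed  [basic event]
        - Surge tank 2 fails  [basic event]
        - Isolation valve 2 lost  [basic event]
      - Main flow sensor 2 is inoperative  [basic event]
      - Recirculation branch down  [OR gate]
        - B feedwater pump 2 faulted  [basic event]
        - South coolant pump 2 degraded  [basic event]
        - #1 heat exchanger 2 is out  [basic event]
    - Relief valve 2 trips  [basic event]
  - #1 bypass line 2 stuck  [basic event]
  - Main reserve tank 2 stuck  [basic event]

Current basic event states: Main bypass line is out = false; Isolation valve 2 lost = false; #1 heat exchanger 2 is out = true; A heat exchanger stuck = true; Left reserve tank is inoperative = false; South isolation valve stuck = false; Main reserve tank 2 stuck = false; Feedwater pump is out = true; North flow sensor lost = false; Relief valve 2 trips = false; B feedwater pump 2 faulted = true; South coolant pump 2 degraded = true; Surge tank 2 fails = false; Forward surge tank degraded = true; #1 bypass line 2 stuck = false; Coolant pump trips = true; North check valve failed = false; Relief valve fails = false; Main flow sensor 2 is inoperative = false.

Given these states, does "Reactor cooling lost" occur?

Primary loop inoperative [OR]: South isolation valve stuck=not, North flow sensor lost=not, Feedwater pump is out=occurs → at least one input occurs → occurs.
Emergency loop unavailable [AND]: Forward surge tank degraded=occurs, Primary loop inoperative=occurs → all inputs occur → occurs.
Secondary loop inoperative [AND]: Emergency loop unavailable=occurs, Coolant pump trips=occurs, A heat exchanger stuck=occurs → all inputs occur → occurs.
Heat-sink path down [AND]: Left reserve tank is inoperative=not, North check valve failed=not, Surge tank 2 fails=not, Isolation valve 2 lost=not → not all inputs occur → does not occur.
Recirculation branch down [OR]: B feedwater pump 2 faulted=occurs, South coolant pump 2 degraded=occurs, #1 heat exchanger 2 is out=occurs → at least one input occurs → occurs.
Makeup line inoperative [AND]: Main bypass line is out=not, Heat-sink path down=not, Main flow sensor 2 is inoperative=not, Recirculation branch down=occurs → not all inputs occur → does not occur.
Primary loop 2 lost [OR]: Relief valve fails=not, Makeup line inoperative=not, Relief valve 2 trips=not → no input occurs → does not occur.
Reactor cooling lost [OR]: Secondary loop inoperative=occurs, Primary loop 2 lost=not, #1 bypass line 2 stuck=not, Main reserve tank 2 stuck=not → at least one input occurs → occurs.

Yes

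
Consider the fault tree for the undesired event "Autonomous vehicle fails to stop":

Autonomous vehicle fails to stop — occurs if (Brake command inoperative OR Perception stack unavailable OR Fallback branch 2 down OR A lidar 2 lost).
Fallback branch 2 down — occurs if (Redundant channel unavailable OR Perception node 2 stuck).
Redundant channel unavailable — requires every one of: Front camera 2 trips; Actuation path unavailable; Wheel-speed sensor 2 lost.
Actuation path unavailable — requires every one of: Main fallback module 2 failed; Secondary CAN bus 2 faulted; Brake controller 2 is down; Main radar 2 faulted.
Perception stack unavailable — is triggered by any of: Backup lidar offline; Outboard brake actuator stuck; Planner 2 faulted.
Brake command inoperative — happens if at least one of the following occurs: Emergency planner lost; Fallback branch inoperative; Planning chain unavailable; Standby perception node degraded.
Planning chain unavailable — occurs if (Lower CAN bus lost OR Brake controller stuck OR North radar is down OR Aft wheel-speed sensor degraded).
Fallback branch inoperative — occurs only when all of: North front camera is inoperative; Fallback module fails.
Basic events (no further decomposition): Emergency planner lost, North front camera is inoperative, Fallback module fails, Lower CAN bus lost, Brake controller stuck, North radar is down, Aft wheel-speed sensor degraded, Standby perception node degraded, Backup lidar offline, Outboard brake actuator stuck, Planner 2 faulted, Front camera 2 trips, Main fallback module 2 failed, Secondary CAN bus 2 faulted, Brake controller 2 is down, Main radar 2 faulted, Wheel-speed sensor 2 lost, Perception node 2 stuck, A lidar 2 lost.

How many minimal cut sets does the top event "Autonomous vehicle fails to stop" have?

13

Fallback branch inoperative [AND]: one cut set from each child combined → 1 × 1 = 1 cut set(s).
Planning chain unavailable [OR]: union of children's cut sets → 4 cut set(s).
Brake command inoperative [OR]: union of children's cut sets → 7 cut set(s).
Perception stack unavailable [OR]: union of children's cut sets → 3 cut set(s).
Actuation path unavailable [AND]: one cut set from each child combined → 1 × 1 × 1 × 1 = 1 cut set(s).
Redundant channel unavailable [AND]: one cut set from each child combined → 1 × 1 × 1 = 1 cut set(s).
Fallback branch 2 down [OR]: union of children's cut sets → 2 cut set(s).
Autonomous vehicle fails to stop [OR]: union of children's cut sets → 13 cut set(s).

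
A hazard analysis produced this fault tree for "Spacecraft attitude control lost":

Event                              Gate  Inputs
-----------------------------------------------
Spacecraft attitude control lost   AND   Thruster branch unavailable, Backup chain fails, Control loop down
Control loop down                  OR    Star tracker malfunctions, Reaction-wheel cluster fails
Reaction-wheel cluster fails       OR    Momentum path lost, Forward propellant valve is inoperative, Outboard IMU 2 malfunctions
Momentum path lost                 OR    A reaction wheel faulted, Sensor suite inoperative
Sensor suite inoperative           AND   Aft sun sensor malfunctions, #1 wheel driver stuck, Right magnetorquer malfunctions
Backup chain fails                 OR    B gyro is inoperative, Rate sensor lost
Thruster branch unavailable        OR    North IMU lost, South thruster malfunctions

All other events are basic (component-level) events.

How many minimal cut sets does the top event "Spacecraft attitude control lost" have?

20

Thruster branch unavailable [OR]: union of children's cut sets → 2 cut set(s).
Backup chain fails [OR]: union of children's cut sets → 2 cut set(s).
Sensor suite inoperative [AND]: one cut set from each child combined → 1 × 1 × 1 = 1 cut set(s).
Momentum path lost [OR]: union of children's cut sets → 2 cut set(s).
Reaction-wheel cluster fails [OR]: union of children's cut sets → 4 cut set(s).
Control loop down [OR]: union of children's cut sets → 5 cut set(s).
Spacecraft attitude control lost [AND]: one cut set from each child combined → 2 × 2 × 5 = 20 cut set(s).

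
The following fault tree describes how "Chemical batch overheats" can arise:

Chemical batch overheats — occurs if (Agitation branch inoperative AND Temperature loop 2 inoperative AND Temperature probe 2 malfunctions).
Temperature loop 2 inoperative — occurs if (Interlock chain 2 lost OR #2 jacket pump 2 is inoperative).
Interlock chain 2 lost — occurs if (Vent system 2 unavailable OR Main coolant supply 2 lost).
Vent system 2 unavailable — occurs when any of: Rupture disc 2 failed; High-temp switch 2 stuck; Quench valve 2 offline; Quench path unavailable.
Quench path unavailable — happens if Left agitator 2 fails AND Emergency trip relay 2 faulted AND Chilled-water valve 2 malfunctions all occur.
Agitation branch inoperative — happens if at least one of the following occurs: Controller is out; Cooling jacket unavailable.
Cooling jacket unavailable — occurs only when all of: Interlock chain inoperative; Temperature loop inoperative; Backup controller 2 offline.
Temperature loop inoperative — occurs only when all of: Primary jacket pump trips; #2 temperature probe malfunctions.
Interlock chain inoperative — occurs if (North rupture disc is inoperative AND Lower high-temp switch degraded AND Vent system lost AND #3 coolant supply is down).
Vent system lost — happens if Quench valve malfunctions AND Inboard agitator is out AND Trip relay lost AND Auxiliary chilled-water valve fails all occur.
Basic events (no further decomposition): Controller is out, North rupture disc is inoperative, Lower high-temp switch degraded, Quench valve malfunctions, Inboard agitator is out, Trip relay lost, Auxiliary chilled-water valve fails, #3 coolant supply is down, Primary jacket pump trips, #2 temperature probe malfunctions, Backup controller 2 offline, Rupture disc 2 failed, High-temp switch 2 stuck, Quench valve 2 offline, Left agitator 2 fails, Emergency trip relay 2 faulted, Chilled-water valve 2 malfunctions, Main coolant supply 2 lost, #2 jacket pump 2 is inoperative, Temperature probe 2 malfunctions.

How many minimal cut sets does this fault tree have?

12

Vent system lost [AND]: one cut set from each child combined → 1 × 1 × 1 × 1 = 1 cut set(s).
Interlock chain inoperative [AND]: one cut set from each child combined → 1 × 1 × 1 × 1 = 1 cut set(s).
Temperature loop inoperative [AND]: one cut set from each child combined → 1 × 1 = 1 cut set(s).
Cooling jacket unavailable [AND]: one cut set from each child combined → 1 × 1 × 1 = 1 cut set(s).
Agitation branch inoperative [OR]: union of children's cut sets → 2 cut set(s).
Quench path unavailable [AND]: one cut set from each child combined → 1 × 1 × 1 = 1 cut set(s).
Vent system 2 unavailable [OR]: union of children's cut sets → 4 cut set(s).
Interlock chain 2 lost [OR]: union of children's cut sets → 5 cut set(s).
Temperature loop 2 inoperative [OR]: union of children's cut sets → 6 cut set(s).
Chemical batch overheats [AND]: one cut set from each child combined → 2 × 6 × 1 = 12 cut set(s).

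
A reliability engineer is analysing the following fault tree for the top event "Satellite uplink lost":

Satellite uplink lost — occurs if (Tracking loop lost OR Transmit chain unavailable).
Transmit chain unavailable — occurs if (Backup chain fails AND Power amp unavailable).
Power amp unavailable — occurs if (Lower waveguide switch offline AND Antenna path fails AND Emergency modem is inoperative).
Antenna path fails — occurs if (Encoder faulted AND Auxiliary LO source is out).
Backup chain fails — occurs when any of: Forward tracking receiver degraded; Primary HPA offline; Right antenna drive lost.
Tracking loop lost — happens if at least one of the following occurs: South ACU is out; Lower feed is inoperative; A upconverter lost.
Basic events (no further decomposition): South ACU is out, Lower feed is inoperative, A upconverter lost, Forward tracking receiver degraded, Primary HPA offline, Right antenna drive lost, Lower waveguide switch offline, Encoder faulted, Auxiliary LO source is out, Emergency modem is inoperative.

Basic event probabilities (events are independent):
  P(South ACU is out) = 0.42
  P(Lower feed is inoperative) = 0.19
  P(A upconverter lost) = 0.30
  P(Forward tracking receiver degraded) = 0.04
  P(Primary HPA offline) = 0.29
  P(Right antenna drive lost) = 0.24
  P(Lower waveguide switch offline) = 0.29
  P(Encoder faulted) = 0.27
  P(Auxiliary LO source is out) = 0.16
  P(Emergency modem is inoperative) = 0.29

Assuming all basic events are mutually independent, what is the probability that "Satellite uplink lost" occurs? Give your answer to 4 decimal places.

P(Tracking loop lost) [OR] = 1 − (1−0.42) × (1−0.19) × (1−0.30) = 0.671140
P(Backup chain fails) [OR] = 1 − (1−0.04) × (1−0.29) × (1−0.24) = 0.481984
P(Antenna path fails) [AND] = 0.27 × 0.16 = 0.043200
P(Power amp unavailable) [AND] = 0.29 × 0.043200 × 0.29 = 0.003633
P(Transmit chain unavailable) [AND] = 0.481984 × 0.003633 = 0.001751
P(Satellite uplink lost) [OR] = 1 − (1−0.671140) × (1−0.001751) = 0.671716
Rounded to 4 decimal places: P(Satellite uplink lost) ≈ 0.6717.

0.6717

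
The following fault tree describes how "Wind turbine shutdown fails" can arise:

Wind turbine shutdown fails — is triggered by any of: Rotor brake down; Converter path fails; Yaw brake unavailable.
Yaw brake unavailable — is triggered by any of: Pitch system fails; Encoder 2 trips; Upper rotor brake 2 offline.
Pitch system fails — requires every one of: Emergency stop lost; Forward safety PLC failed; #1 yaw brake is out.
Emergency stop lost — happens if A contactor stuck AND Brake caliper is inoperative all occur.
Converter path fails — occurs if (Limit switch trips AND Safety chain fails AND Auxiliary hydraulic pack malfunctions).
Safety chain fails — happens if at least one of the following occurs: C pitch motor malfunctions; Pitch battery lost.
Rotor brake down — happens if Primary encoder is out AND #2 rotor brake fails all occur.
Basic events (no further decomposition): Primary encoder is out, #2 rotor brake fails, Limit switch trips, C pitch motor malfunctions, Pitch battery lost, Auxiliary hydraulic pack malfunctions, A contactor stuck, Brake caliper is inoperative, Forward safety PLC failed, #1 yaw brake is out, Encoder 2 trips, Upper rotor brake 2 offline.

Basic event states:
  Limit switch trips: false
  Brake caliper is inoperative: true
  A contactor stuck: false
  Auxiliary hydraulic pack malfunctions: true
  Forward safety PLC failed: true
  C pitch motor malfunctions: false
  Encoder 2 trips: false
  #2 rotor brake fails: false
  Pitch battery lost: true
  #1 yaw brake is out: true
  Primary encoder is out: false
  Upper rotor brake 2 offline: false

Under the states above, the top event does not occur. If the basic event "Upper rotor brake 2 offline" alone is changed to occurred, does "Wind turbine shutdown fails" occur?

Yes

Counterfactual: set "Upper rotor brake 2 offline" to occurred.
Rotor brake down [AND]: Primary encoder is out=not, #2 rotor brake fails=not → not all inputs occur → does not occur.
Safety chain fails [OR]: C pitch motor malfunctions=not, Pitch battery lost=occurs → at least one input occurs → occurs.
Converter path fails [AND]: Limit switch trips=not, Safety chain fails=occurs, Auxiliary hydraulic pack malfunctions=occurs → not all inputs occur → does not occur.
Emergency stop lost [AND]: A contactor stuck=not, Brake caliper is inoperative=occurs → not all inputs occur → does not occur.
Pitch system fails [AND]: Emergency stop lost=not, Forward safety PLC failed=occurs, #1 yaw brake is out=occurs → not all inputs occur → does not occur.
Yaw brake unavailable [OR]: Pitch system fails=not, Encoder 2 trips=not, Upper rotor brake 2 offline=occurs → at least one input occurs → occurs.
Wind turbine shutdown fails [OR]: Rotor brake down=not, Converter path fails=not, Yaw brake unavailable=occurs → at least one input occurs → occurs.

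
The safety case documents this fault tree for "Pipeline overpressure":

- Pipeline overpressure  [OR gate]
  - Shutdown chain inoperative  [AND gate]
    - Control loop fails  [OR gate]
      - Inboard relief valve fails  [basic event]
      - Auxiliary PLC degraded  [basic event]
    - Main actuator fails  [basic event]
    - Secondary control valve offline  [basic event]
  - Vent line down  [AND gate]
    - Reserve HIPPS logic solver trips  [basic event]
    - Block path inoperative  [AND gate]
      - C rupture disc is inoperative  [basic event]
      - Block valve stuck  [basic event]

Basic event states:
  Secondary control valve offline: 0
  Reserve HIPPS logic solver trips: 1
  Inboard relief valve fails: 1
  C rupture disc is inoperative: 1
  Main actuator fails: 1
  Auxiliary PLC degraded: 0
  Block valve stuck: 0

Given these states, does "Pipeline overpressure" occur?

Control loop fails [OR]: Inboard relief valve fails=occurs, Auxiliary PLC degraded=not → at least one input occurs → occurs.
Shutdown chain inoperative [AND]: Control loop fails=occurs, Main actuator fails=occurs, Secondary control valve offline=not → not all inputs occur → does not occur.
Block path inoperative [AND]: C rupture disc is inoperative=occurs, Block valve stuck=not → not all inputs occur → does not occur.
Vent line down [AND]: Reserve HIPPS logic solver trips=occurs, Block path inoperative=not → not all inputs occur → does not occur.
Pipeline overpressure [OR]: Shutdown chain inoperative=not, Vent line down=not → no input occurs → does not occur.

No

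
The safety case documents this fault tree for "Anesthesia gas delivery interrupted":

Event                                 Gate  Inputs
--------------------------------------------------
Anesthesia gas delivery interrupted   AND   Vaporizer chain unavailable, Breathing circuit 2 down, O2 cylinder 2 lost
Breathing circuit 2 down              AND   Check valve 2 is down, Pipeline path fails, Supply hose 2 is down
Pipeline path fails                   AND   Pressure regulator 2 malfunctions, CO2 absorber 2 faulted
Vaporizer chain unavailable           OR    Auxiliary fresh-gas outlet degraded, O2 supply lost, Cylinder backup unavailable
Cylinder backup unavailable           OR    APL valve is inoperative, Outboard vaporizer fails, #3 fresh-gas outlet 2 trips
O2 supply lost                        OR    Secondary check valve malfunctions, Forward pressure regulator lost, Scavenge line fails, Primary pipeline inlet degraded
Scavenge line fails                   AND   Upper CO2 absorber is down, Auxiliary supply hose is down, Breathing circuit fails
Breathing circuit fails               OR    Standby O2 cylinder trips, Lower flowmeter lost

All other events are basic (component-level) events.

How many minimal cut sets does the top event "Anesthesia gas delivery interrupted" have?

Breathing circuit fails [OR]: union of children's cut sets → 2 cut set(s).
Scavenge line fails [AND]: one cut set from each child combined → 1 × 1 × 2 = 2 cut set(s).
O2 supply lost [OR]: union of children's cut sets → 5 cut set(s).
Cylinder backup unavailable [OR]: union of children's cut sets → 3 cut set(s).
Vaporizer chain unavailable [OR]: union of children's cut sets → 9 cut set(s).
Pipeline path fails [AND]: one cut set from each child combined → 1 × 1 = 1 cut set(s).
Breathing circuit 2 down [AND]: one cut set from each child combined → 1 × 1 × 1 = 1 cut set(s).
Anesthesia gas delivery interrupted [AND]: one cut set from each child combined → 9 × 1 × 1 = 9 cut set(s).
Minimal cut sets: {Auxiliary fresh-gas outlet degraded, CO2 absorber 2 faulted, Check valve 2 is down, O2 cylinder 2 lost, Pressure regulator 2 malfunctions, Supply hose 2 is down}; {CO2 absorber 2 faulted, Check valve 2 is down, O2 cylinder 2 lost, Pressure regulator 2 malfunctions, Secondary check valve malfunctions, Supply hose 2 is down}; {CO2 absorber 2 faulted, Check valve 2 is down, Forward pressure regulator lost, O2 cylinder 2 lost, Pressure regulator 2 malfunctions, Supply hose 2 is down}; {Auxiliary supply hose is down, CO2 absorber 2 faulted, Check valve 2 is down, O2 cylinder 2 lost, Pressure regulator 2 malfunctions, Standby O2 cylinder trips, Supply hose 2 is down, Upper CO2 absorber is down}; {Auxiliary supply hose is down, CO2 absorber 2 faulted, Check valve 2 is down, Lower flowmeter lost, O2 cylinder 2 lost, Pressure regulator 2 malfunctions, Supply hose 2 is down, Upper CO2 absorber is down}; {CO2 absorber 2 faulted, Check valve 2 is down, O2 cylinder 2 lost, Pressure regulator 2 malfunctions, Primary pipeline inlet degraded, Supply hose 2 is down}; {APL valve is inoperative, CO2 absorber 2 faulted, Check valve 2 is down, O2 cylinder 2 lost, Pressure regulator 2 malfunctions, Supply hose 2 is down}; {CO2 absorber 2 faulted, Check valve 2 is down, O2 cylinder 2 lost, Outboard vaporizer fails, Pressure regulator 2 malfunctions, Supply hose 2 is down}; {#3 fresh-gas outlet 2 trips, CO2 absorber 2 faulted, Check valve 2 is down, O2 cylinder 2 lost, Pressure regulator 2 malfunctions, Supply hose 2 is down}.

9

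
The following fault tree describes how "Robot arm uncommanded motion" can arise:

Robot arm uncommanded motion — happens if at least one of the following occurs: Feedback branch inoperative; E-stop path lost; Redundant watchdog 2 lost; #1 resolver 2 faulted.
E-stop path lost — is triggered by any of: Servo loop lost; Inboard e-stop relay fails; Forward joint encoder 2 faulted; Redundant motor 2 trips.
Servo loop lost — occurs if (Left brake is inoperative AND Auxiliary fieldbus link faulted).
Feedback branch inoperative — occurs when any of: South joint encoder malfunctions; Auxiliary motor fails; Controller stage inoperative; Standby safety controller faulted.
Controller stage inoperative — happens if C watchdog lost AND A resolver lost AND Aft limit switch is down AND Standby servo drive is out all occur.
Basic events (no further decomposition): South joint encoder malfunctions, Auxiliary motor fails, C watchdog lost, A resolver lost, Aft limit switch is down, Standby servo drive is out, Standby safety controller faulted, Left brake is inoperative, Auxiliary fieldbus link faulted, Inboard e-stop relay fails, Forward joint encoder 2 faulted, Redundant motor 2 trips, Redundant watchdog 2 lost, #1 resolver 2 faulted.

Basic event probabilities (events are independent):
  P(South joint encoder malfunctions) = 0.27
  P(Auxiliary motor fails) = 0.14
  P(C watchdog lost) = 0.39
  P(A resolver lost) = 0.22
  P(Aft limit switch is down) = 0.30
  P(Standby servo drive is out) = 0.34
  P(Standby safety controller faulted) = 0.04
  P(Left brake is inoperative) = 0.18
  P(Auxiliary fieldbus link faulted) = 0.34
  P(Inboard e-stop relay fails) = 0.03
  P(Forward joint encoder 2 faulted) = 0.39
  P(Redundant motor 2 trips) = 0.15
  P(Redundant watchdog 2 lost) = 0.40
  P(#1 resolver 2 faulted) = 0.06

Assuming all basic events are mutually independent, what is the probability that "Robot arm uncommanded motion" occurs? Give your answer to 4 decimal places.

0.8409

P(Controller stage inoperative) [AND] = 0.39 × 0.22 × 0.30 × 0.34 = 0.008752
P(Feedback branch inoperative) [OR] = 1 − (1−0.27) × (1−0.14) × (1−0.008752) × (1−0.04) = 0.402587
P(Servo loop lost) [AND] = 0.18 × 0.34 = 0.061200
P(E-stop path lost) [OR] = 1 − (1−0.061200) × (1−0.03) × (1−0.39) × (1−0.15) = 0.527835
P(Robot arm uncommanded motion) [OR] = 1 − (1−0.402587) × (1−0.527835) × (1−0.40) × (1−0.06) = 0.840908
Rounded to 4 decimal places: P(Robot arm uncommanded motion) ≈ 0.8409.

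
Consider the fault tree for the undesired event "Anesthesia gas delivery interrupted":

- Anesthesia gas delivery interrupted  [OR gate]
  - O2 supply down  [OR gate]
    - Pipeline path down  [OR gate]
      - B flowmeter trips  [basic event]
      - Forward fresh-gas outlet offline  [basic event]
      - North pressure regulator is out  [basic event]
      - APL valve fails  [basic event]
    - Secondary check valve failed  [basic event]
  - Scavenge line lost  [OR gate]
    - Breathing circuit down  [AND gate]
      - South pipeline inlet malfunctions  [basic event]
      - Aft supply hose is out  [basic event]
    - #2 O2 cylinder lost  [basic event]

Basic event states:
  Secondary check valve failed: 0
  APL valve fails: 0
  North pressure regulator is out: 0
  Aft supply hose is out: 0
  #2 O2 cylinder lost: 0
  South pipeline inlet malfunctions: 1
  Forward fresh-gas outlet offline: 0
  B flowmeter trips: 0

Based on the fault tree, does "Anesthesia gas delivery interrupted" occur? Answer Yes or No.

No

Pipeline path down [OR]: B flowmeter trips=not, Forward fresh-gas outlet offline=not, North pressure regulator is out=not, APL valve fails=not → no input occurs → does not occur.
O2 supply down [OR]: Pipeline path down=not, Secondary check valve failed=not → no input occurs → does not occur.
Breathing circuit down [AND]: South pipeline inlet malfunctions=occurs, Aft supply hose is out=not → not all inputs occur → does not occur.
Scavenge line lost [OR]: Breathing circuit down=not, #2 O2 cylinder lost=not → no input occurs → does not occur.
Anesthesia gas delivery interrupted [OR]: O2 supply down=not, Scavenge line lost=not → no input occurs → does not occur.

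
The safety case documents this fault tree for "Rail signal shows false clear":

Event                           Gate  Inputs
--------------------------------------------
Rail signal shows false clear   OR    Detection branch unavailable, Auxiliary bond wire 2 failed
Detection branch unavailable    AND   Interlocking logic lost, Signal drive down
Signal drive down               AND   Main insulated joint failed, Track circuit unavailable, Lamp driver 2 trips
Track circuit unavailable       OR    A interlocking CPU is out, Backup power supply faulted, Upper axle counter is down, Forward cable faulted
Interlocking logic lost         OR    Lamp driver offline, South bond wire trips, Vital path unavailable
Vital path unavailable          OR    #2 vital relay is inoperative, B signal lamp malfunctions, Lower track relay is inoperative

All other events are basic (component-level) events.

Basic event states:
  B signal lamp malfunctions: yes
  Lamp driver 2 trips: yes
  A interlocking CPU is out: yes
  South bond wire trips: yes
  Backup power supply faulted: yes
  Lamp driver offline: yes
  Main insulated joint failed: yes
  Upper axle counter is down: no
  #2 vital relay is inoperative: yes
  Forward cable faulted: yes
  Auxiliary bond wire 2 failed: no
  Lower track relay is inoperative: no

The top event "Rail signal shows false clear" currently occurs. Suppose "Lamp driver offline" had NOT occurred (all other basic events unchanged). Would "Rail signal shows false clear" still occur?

Counterfactual: set "Lamp driver offline" to not occurred.
Vital path unavailable [OR]: #2 vital relay is inoperative=occurs, B signal lamp malfunctions=occurs, Lower track relay is inoperative=not → at least one input occurs → occurs.
Interlocking logic lost [OR]: Lamp driver offline=not, South bond wire trips=occurs, Vital path unavailable=occurs → at least one input occurs → occurs.
Track circuit unavailable [OR]: A interlocking CPU is out=occurs, Backup power supply faulted=occurs, Upper axle counter is down=not, Forward cable faulted=occurs → at least one input occurs → occurs.
Signal drive down [AND]: Main insulated joint failed=occurs, Track circuit unavailable=occurs, Lamp driver 2 trips=occurs → all inputs occur → occurs.
Detection branch unavailable [AND]: Interlocking logic lost=occurs, Signal drive down=occurs → all inputs occur → occurs.
Rail signal shows false clear [OR]: Detection branch unavailable=occurs, Auxiliary bond wire 2 failed=not → at least one input occurs → occurs.

Yes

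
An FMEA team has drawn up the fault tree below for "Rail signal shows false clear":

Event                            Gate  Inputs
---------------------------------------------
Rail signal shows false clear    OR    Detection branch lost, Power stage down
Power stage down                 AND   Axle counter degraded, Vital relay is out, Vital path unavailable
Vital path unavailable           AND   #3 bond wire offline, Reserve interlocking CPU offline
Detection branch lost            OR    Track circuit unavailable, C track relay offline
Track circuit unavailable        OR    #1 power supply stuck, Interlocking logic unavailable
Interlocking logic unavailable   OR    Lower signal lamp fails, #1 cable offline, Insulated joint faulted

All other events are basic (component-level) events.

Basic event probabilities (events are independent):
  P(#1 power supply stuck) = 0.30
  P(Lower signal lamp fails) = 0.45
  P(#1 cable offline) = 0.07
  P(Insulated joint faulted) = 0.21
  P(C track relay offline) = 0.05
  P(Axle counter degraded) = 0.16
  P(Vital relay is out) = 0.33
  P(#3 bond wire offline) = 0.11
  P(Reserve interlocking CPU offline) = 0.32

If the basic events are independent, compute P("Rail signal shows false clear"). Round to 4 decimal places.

P(Interlocking logic unavailable) [OR] = 1 − (1−0.45) × (1−0.07) × (1−0.21) = 0.595915
P(Track circuit unavailable) [OR] = 1 − (1−0.30) × (1−0.595915) = 0.717141
P(Detection branch lost) [OR] = 1 − (1−0.717141) × (1−0.05) = 0.731284
P(Vital path unavailable) [AND] = 0.11 × 0.32 = 0.035200
P(Power stage down) [AND] = 0.16 × 0.33 × 0.035200 = 0.001859
P(Rail signal shows false clear) [OR] = 1 − (1−0.731284) × (1−0.001859) = 0.731784
Rounded to 4 decimal places: P(Rail signal shows false clear) ≈ 0.7318.

0.7318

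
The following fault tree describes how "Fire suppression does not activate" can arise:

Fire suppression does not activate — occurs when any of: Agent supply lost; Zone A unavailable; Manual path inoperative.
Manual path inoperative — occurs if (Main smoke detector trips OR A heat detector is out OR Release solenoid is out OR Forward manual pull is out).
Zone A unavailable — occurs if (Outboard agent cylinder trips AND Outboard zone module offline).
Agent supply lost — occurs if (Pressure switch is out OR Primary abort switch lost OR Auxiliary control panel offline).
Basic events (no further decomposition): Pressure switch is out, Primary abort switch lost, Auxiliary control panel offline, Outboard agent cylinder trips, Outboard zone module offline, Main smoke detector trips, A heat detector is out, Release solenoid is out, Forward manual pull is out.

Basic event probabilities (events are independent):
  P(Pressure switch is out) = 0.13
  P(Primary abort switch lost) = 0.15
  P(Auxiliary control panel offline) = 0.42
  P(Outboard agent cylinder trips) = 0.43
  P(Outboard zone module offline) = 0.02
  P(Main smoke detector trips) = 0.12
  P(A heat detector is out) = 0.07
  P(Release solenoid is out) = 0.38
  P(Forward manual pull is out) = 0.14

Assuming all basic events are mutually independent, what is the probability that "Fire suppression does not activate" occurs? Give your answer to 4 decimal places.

P(Agent supply lost) [OR] = 1 − (1−0.13) × (1−0.15) × (1−0.42) = 0.571090
P(Zone A unavailable) [AND] = 0.43 × 0.02 = 0.008600
P(Manual path inoperative) [OR] = 1 − (1−0.12) × (1−0.07) × (1−0.38) × (1−0.14) = 0.563629
P(Fire suppression does not activate) [OR] = 1 − (1−0.571090) × (1−0.008600) × (1−0.563629) = 0.814446
Rounded to 4 decimal places: P(Fire suppression does not activate) ≈ 0.8144.

0.8144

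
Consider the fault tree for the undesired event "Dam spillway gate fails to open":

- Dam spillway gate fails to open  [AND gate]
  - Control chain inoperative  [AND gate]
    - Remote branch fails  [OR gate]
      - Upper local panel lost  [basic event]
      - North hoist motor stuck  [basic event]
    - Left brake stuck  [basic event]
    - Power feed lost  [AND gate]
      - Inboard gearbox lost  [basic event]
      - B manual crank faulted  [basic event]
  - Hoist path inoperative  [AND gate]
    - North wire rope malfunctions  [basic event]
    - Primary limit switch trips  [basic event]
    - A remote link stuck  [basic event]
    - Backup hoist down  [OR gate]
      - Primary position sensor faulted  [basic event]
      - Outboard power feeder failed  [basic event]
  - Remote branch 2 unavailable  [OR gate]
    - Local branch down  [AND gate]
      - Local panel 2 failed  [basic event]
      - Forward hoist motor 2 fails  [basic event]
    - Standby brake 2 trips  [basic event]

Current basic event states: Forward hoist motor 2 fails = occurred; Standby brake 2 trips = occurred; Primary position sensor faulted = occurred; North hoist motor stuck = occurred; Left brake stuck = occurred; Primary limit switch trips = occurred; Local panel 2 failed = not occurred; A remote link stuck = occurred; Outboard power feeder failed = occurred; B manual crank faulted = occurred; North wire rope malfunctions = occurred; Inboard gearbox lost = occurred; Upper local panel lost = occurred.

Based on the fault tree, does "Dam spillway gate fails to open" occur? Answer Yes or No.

Yes

Remote branch fails [OR]: Upper local panel lost=occurs, North hoist motor stuck=occurs → at least one input occurs → occurs.
Power feed lost [AND]: Inboard gearbox lost=occurs, B manual crank faulted=occurs → all inputs occur → occurs.
Control chain inoperative [AND]: Remote branch fails=occurs, Left brake stuck=occurs, Power feed lost=occurs → all inputs occur → occurs.
Backup hoist down [OR]: Primary position sensor faulted=occurs, Outboard power feeder failed=occurs → at least one input occurs → occurs.
Hoist path inoperative [AND]: North wire rope malfunctions=occurs, Primary limit switch trips=occurs, A remote link stuck=occurs, Backup hoist down=occurs → all inputs occur → occurs.
Local branch down [AND]: Local panel 2 failed=not, Forward hoist motor 2 fails=occurs → not all inputs occur → does not occur.
Remote branch 2 unavailable [OR]: Local branch down=not, Standby brake 2 trips=occurs → at least one input occurs → occurs.
Dam spillway gate fails to open [AND]: Control chain inoperative=occurs, Hoist path inoperative=occurs, Remote branch 2 unavailable=occurs → all inputs occur → occurs.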